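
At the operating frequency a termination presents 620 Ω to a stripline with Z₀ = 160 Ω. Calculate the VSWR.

For a purely resistive load, VSWR = R_L/Z_0 or Z_0/R_L (whichever > 1) = 620/160

VSWR ≈ 3.88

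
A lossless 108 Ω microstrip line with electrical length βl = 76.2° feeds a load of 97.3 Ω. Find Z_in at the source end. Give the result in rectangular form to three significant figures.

Z_in ≈ 118 + j5.73 Ω

tan(βl) = tan(76.2°) = 4.07
Z_in = Z_0·(Z_L + jZ_0·tanβl)/(Z_0 + jZ_L·tanβl)
     = 108·(97.3 + j440)/(108 + j396)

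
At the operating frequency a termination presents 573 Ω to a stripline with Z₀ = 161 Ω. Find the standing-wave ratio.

VSWR ≈ 3.56

For a purely resistive load, VSWR = R_L/Z_0 or Z_0/R_L (whichever > 1) = 573/161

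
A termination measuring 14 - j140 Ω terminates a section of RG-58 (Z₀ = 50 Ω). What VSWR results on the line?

Γ = (Z_L − Z_0)/(Z_L + Z_0) = (-36 − j140)/(64 − j140)
|Γ| = 145/154 = 0.939
VSWR = (1 + |Γ|)/(1 − |Γ|) = 1.94/0.0609

VSWR ≈ 31.8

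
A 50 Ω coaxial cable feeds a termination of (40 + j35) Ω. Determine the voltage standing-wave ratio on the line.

VSWR ≈ 2.21

Γ = (Z_L − Z_0)/(Z_L + Z_0) = (-10 + j35)/(90 + j35)
|Γ| = 36.4/96.6 = 0.377
VSWR = (1 + |Γ|)/(1 − |Γ|) = 1.38/0.623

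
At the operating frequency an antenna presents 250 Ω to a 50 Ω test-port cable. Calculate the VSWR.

VSWR ≈ 5

Γ = (250 − 50)/(250 + 50) = 0.667
VSWR = (1 + 0.667)/(1 − 0.667)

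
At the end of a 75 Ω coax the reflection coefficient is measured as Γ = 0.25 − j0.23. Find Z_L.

Z_L = Z_0·(1 + Γ)/(1 − Γ) = 75·(1.25 − j0.23)/(0.75 + j0.23)

Z_L ≈ 108 − j56.1 Ω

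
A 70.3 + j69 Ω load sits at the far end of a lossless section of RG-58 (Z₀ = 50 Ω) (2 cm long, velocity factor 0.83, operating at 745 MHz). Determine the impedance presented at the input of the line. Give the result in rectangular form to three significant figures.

λ = v/f = 0.83·c / 745 MHz = 0.334 m
βl = 2π·l/λ = 2π × 0.0598 = 21.5°
tan(βl) = tan(21.5°) = 0.395
Z_in = Z_0·(Z_L + jZ_0·tanβl)/(Z_0 + jZ_L·tanβl)
     = 50·(70.3 + j88.7)/(22.8 + j27.8)

Z_in ≈ 158 + j2.67 Ω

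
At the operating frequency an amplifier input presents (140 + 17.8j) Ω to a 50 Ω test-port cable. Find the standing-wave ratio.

VSWR ≈ 2.85

Γ = (Z_L − Z_0)/(Z_L + Z_0) = (90 + j17.8)/(190 + j17.8)
|Γ| = 91.7/191 = 0.481
VSWR = (1 + |Γ|)/(1 − |Γ|) = 1.48/0.519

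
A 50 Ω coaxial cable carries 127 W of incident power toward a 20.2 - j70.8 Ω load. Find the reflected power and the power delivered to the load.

P_reflected ≈ 75.4 W; P_delivered ≈ 51.6 W

|Γ| = |(-29.8 − j70.8)/(70.2 − j70.8)| = 0.77
|Γ|² = 0.594
P_refl = |Γ|²·P_inc = 75.4 W, P_del = (1 − |Γ|²)·P_inc = 51.6 W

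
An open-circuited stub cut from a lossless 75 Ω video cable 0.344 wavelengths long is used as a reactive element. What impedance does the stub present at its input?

Z_in ≈ +j50.3 Ω

βl = 2π × 0.344 = 124°
tan(βl) = -1.49
For an open-circuited stub, Z_in = −jZ_0·cot(βl) = −jZ_0/tan(βl)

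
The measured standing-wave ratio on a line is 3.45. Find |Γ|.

|Γ| = (S − 1)/(S + 1) = (3.45 − 1)/(3.45 + 1) = 2.45/4.45

|Γ| ≈ 0.551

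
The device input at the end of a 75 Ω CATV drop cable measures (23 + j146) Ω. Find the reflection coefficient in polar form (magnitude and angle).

Γ = (Z_L − Z_0)/(Z_L + Z_0) = (-52 + j146)/(98 + j146)
|Γ| = 155/176 = 0.881

Γ ≈ 0.881 ∠ 53.5°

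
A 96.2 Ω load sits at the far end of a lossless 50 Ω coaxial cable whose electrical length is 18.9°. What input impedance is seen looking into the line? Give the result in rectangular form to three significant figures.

tan(βl) = tan(18.9°) = 0.342
Z_in = Z_0·(Z_L + jZ_0·tanβl)/(Z_0 + jZ_L·tanβl)
     = 50·(96.2 + j17.1)/(50 + j32.9)

Z_in ≈ 75 − j32.3 Ω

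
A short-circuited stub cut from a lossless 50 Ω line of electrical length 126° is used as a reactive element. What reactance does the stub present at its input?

tan(βl) = -1.38
For a short-circuited stub, Z_in = jZ_0·tan(βl)

X_in ≈ -68.8 Ω (capacitive)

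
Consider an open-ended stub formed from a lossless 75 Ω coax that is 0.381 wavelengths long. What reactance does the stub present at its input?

βl = 2π × 0.381 = 137°
tan(βl) = -0.927
For an open-ended stub, Z_in = −jZ_0·cot(βl) = −jZ_0/tan(βl)

X_in ≈ 80.9 Ω (inductive)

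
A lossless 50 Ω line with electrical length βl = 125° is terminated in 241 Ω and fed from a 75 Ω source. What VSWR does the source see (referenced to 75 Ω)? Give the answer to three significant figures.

tan(βl) = -1.43
Z_in = Z_0·(Z_L + jZ_0·tanβl)/(Z_0 + jZ_L·tanβl) = 15.1 + j32.8 Ω
Γ_s = (Z_in − Z_s)/(Z_in + Z_s) = (-59.9 + j32.8)/(90.1 + j32.8), |Γ_s| = 0.712
VSWR = (1 + |Γ_s|)/(1 − |Γ_s|)

VSWR ≈ 5.94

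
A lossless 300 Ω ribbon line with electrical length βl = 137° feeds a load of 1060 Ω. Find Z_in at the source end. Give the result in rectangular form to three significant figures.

tan(βl) = tan(137°) = -0.933
Z_in = Z_0·(Z_L + jZ_0·tanβl)/(Z_0 + jZ_L·tanβl)
     = 300·(1060 − j280)/(300 − j988)

Z_in ≈ 167 + j271 Ω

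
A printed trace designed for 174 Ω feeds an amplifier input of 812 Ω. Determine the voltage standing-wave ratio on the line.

Γ = (812 − 174)/(812 + 174) = 0.647
VSWR = (1 + 0.647)/(1 − 0.647)

VSWR ≈ 4.67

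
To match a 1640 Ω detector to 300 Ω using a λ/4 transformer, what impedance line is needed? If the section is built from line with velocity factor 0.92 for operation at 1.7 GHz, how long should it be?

Z_qwt ≈ 701 Ω; length ≈ 4.06 cm

Z_qwt = √(Z_0·R_L) = √(300 × 1640) = √492000
λ = 0.92·c/f = 0.162 m, so l = λ/4 = 0.0406 m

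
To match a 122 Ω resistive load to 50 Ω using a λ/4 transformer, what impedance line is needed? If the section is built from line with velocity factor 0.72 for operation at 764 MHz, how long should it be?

Z_qwt ≈ 78.1 Ω; length ≈ 7.07 cm

Z_qwt = √(Z_0·R_L) = √(50 × 122) = √6100
λ = 0.72·c/f = 0.283 m, so l = λ/4 = 0.0707 m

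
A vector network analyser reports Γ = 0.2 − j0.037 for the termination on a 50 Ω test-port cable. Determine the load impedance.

Z_L = Z_0·(1 + Γ)/(1 − Γ) = 50·(1.2 − j0.037)/(0.8 + j0.037)

Z_L ≈ 74.7 − j5.77 Ω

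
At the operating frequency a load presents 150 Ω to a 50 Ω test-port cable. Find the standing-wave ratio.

VSWR ≈ 3

Γ = (150 − 50)/(150 + 50) = 0.5
VSWR = (1 + 0.5)/(1 − 0.5)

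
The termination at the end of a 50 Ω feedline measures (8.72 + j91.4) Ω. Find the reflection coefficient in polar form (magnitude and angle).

Γ = (Z_L − Z_0)/(Z_L + Z_0) = (-41.28 + j91.4)/(58.72 + j91.4)
|Γ| = 100/109 = 0.923

Γ ≈ 0.923 ∠ 57°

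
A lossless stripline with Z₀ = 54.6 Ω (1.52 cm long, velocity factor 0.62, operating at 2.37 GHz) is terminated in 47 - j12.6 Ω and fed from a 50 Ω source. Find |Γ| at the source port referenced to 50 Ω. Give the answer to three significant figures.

λ = v/f = 0.62·c / 2.37 GHz = 0.0785 m
βl = 2π·l/λ = 2π × 0.194 = 69.7°
tan(βl) = 2.71
Z_in = Z_0·(Z_L + jZ_0·tanβl)/(Z_0 + jZ_L·tanβl) = 48.5 + j13.6 Ω
Γ_s = (Z_in − Z_s)/(Z_in + Z_s) = (-1.5 + j13.6)/(98.5 + j13.6), |Γ_s| = 0.138

|Γ| ≈ 0.138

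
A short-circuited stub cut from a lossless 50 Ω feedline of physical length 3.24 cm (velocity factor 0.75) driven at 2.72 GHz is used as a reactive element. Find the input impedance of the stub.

λ = v/f = 0.75·c / 2.72 GHz = 0.0827 m
βl = 2π·l/λ = 2π × 0.392 = 141°
tan(βl) = -0.81
For a short-circuited stub, Z_in = jZ_0·tan(βl)

Z_in ≈ −j40.5 Ω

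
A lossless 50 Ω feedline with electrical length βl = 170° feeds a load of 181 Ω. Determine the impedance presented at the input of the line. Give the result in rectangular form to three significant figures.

tan(βl) = tan(170°) = -0.176
Z_in = Z_0·(Z_L + jZ_0·tanβl)/(Z_0 + jZ_L·tanβl)
     = 50·(181 − j8.82)/(50 − j31.9)

Z_in ≈ 133 + j75.8 Ω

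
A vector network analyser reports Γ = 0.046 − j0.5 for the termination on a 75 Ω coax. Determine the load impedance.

Z_L ≈ 48.3 − j64.6 Ω

Z_L = Z_0·(1 + Γ)/(1 − Γ) = 75·(1.05 − j0.5)/(0.954 + j0.5)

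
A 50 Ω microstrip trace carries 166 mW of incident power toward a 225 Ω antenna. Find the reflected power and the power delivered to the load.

P_reflected ≈ 67.2 mW; P_delivered ≈ 98.8 mW

Γ = (225 − 50)/(225 + 50) = 0.636
|Γ|² = 0.405
P_refl = |Γ|²·P_inc = 67.2 mW, P_del = (1 − |Γ|²)·P_inc = 98.8 mW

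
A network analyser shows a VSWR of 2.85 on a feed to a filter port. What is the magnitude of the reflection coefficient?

|Γ| ≈ 0.481

|Γ| = (S − 1)/(S + 1) = (2.85 − 1)/(2.85 + 1) = 1.85/3.85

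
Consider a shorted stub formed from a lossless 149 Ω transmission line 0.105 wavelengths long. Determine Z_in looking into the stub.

Z_in ≈ +j116 Ω

βl = 2π × 0.105 = 37.8°
tan(βl) = 0.776
For a shorted stub, Z_in = jZ_0·tan(βl)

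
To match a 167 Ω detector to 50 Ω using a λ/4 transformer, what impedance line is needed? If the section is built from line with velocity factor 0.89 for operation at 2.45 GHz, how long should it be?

Z_qwt = √(Z_0·R_L) = √(50 × 167) = √8350
λ = 0.89·c/f = 0.109 m, so l = λ/4 = 0.0272 m

Z_qwt ≈ 91.4 Ω; length ≈ 2.72 cm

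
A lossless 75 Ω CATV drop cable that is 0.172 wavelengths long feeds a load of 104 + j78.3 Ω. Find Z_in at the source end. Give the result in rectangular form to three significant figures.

Z_in ≈ 61.2 − j62.5 Ω

βl = 2π × 0.172 = 61.9°
tan(βl) = tan(61.9°) = 1.87
Z_in = Z_0·(Z_L + jZ_0·tanβl)/(Z_0 + jZ_L·tanβl)
     = 75·(104 + j219)/(-71.8 + j195)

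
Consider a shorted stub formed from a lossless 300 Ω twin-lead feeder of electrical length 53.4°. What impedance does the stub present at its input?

tan(βl) = 1.35
For a shorted stub, Z_in = jZ_0·tan(βl)

Z_in ≈ +j404 Ω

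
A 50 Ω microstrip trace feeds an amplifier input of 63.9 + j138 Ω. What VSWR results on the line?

VSWR ≈ 7.89

Γ = (Z_L − Z_0)/(Z_L + Z_0) = (13.9 + j138)/(113.9 + j138)
|Γ| = 139/179 = 0.775
VSWR = (1 + |Γ|)/(1 − |Γ|) = 1.78/0.225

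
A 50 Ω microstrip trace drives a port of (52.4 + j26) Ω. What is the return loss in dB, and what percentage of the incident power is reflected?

RL ≈ 12.1 dB; 6.11% of incident power reflected

Γ = (2.4 + j26)/(102.4 + j26), |Γ| = 0.247
RL = −20·log₁₀(0.247) = 12.1 dB
P_refl/P_inc = |Γ|² = 0.0611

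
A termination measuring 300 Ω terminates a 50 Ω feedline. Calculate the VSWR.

VSWR ≈ 6

Γ = (300 − 50)/(300 + 50) = 0.714
VSWR = (1 + 0.714)/(1 − 0.714)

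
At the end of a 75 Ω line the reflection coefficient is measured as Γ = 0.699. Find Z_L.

Z_L ≈ 423 Ω

Z_L = Z_0·(1 + Γ)/(1 − Γ) = 75·(1.7)/(0.301)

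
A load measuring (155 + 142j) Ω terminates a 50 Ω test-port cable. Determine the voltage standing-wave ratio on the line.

Γ = (Z_L − Z_0)/(Z_L + Z_0) = (105 + j142)/(205 + j142)
|Γ| = 177/249 = 0.708
VSWR = (1 + |Γ|)/(1 − |Γ|) = 1.71/0.292

VSWR ≈ 5.85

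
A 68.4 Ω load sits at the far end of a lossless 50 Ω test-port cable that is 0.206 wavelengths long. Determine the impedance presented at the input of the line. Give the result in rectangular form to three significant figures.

Z_in ≈ 37.9 − j6.33 Ω

βl = 2π × 0.206 = 74.2°
tan(βl) = tan(74.2°) = 3.52
Z_in = Z_0·(Z_L + jZ_0·tanβl)/(Z_0 + jZ_L·tanβl)
     = 50·(68.4 + j176)/(50 + j241)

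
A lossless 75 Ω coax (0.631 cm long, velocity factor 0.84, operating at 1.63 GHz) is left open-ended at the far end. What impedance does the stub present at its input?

Z_in ≈ −j286 Ω

λ = v/f = 0.84·c / 1.63 GHz = 0.155 m
βl = 2π·l/λ = 2π × 0.0408 = 14.7°
tan(βl) = 0.262
For an open-ended stub, Z_in = −jZ_0·cot(βl) = −jZ_0/tan(βl)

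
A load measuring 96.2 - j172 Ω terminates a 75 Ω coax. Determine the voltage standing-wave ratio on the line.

VSWR ≈ 6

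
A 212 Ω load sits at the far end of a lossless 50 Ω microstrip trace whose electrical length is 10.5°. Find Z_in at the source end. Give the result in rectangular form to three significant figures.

Z_in ≈ 136 − j97.3 Ω

tan(βl) = tan(10.5°) = 0.185
Z_in = Z_0·(Z_L + jZ_0·tanβl)/(Z_0 + jZ_L·tanβl)
     = 50·(212 + j9.27)/(50 + j39.3)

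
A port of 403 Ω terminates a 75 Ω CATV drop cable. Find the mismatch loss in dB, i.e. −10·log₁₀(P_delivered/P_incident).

Γ = (403 − 75)/(403 + 75) = 0.686
|Γ|² = 0.471, so P_del/P_inc = 1 − |Γ|² = 0.529
ML = −10·log₁₀(1 − |Γ|²)

mismatch loss ≈ 2.76 dB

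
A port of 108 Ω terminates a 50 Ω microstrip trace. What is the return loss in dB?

Γ = (108 − 50)/(108 + 50) = 0.367
RL = −20·log₁₀|Γ| = −20·log₁₀(0.367)

RL ≈ 8.7 dB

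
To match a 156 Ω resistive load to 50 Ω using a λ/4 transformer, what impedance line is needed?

Z_qwt = √(Z_0·R_L) = √(50 × 156) = √7800

Z_qwt ≈ 88.3 Ω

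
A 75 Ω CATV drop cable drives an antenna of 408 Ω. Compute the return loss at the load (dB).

Γ = (408 − 75)/(408 + 75) = 0.689
RL = −20·log₁₀|Γ| = −20·log₁₀(0.689)

RL ≈ 3.23 dB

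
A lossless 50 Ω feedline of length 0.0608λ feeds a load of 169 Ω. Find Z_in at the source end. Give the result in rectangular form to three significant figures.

Z_in ≈ 69 − j73.6 Ω

βl = 2π × 0.0608 = 21.9°
tan(βl) = tan(21.9°) = 0.402
Z_in = Z_0·(Z_L + jZ_0·tanβl)/(Z_0 + jZ_L·tanβl)
     = 50·(169 + j20.1)/(50 + j67.9)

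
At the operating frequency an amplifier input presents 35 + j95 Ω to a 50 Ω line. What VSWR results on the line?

VSWR ≈ 7.15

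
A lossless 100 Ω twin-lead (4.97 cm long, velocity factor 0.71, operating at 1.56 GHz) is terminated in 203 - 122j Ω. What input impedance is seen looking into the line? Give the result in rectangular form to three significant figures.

λ = v/f = 0.71·c / 1.56 GHz = 0.137 m
βl = 2π·l/λ = 2π × 0.364 = 131°
tan(βl) = tan(131°) = -1.15
Z_in = Z_0·(Z_L + jZ_0·tanβl)/(Z_0 + jZ_L·tanβl)
     = 100·(203 − j237)/(-40.1 − j233)

Z_in ≈ 84.1 + j102 Ω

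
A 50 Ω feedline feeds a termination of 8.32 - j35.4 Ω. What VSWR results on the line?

Γ = (Z_L − Z_0)/(Z_L + Z_0) = (-41.68 − j35.4)/(58.32 − j35.4)
|Γ| = 54.7/68.2 = 0.802
VSWR = (1 + |Γ|)/(1 − |Γ|) = 1.8/0.198

VSWR ≈ 9.08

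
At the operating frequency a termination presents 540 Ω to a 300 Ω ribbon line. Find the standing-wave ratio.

VSWR ≈ 1.8

Γ = (540 − 300)/(540 + 300) = 0.286
VSWR = (1 + 0.286)/(1 − 0.286)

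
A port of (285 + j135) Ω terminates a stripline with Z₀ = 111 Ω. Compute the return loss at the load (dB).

RL ≈ 5.57 dB

Γ = (174 + j135)/(396 + j135), |Γ| = 0.526
RL = −20·log₁₀|Γ| = −20·log₁₀(0.526)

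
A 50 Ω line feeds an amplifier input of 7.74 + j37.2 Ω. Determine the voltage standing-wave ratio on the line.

Γ = (Z_L − Z_0)/(Z_L + Z_0) = (-42.26 + j37.2)/(57.74 + j37.2)
|Γ| = 56.3/68.7 = 0.82
VSWR = (1 + |Γ|)/(1 − |Γ|) = 1.82/0.18

VSWR ≈ 10.1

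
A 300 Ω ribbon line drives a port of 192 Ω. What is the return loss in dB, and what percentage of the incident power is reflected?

RL ≈ 13.2 dB; 4.82% of incident power reflected

Γ = (192 − 300)/(192 + 300) = -0.22
RL = −20·log₁₀(0.22) = 13.2 dB
P_refl/P_inc = |Γ|² = 0.0482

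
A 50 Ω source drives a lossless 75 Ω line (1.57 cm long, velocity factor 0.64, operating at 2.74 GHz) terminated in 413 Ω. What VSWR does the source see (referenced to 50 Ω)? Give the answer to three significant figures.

VSWR ≈ 3.8

λ = v/f = 0.64·c / 2.74 GHz = 0.0701 m
βl = 2π·l/λ = 2π × 0.224 = 80.7°
tan(βl) = 6.08
Z_in = Z_0·(Z_L + jZ_0·tanβl)/(Z_0 + jZ_L·tanβl) = 14 − j11.9 Ω
Γ_s = (Z_in − Z_s)/(Z_in + Z_s) = (-36 − j11.9)/(64 − j11.9), |Γ_s| = 0.583
VSWR = (1 + |Γ_s|)/(1 − |Γ_s|)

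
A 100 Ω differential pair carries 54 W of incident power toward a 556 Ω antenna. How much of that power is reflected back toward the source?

Γ = (556 − 100)/(556 + 100) = 0.695
|Γ|² = 0.483
P_refl = |Γ|²·P_inc = 26.1 W, P_del = (1 − |Γ|²)·P_inc = 27.9 W

P_reflected ≈ 26.1 W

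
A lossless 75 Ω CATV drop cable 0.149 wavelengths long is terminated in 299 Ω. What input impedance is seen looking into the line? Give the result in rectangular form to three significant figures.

Z_in ≈ 28.1 − j50 Ω

βl = 2π × 0.149 = 53.6°
tan(βl) = tan(53.6°) = 1.36
Z_in = Z_0·(Z_L + jZ_0·tanβl)/(Z_0 + jZ_L·tanβl)
     = 75·(299 + j102)/(75 + j406)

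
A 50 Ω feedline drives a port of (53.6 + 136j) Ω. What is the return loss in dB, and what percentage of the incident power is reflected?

Γ = (3.6 + j136)/(103.6 + j136), |Γ| = 0.796
RL = −20·log₁₀(0.796) = 1.98 dB
P_refl/P_inc = |Γ|² = 0.633

RL ≈ 1.98 dB; 63.3% of incident power reflected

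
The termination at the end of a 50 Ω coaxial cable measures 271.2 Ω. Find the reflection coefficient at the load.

Γ = 0.689

Γ = (Z_L − Z_0)/(Z_L + Z_0) = (271.2 − 50)/(271.2 + 50) = 221.2/321.2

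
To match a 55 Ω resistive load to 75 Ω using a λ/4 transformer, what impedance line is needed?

Z_qwt ≈ 64.2 Ω

Z_qwt = √(Z_0·R_L) = √(75 × 55) = √4125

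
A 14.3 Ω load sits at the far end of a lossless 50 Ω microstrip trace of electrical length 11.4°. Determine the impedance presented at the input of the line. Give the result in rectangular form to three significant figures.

Z_in ≈ 14.8 + j9.23 Ω

tan(βl) = tan(11.4°) = 0.202
Z_in = Z_0·(Z_L + jZ_0·tanβl)/(Z_0 + jZ_L·tanβl)
     = 50·(14.3 + j10.1)/(50 + j2.88)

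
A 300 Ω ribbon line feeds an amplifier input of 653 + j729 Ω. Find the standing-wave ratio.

Γ = (Z_L − Z_0)/(Z_L + Z_0) = (353 + j729)/(953 + j729)
|Γ| = 810/1200 = 0.675
VSWR = (1 + |Γ|)/(1 − |Γ|) = 1.68/0.325

VSWR ≈ 5.15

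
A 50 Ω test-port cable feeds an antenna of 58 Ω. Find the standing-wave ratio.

For a purely resistive load, VSWR = R_L/Z_0 or Z_0/R_L (whichever > 1) = 58/50

VSWR ≈ 1.16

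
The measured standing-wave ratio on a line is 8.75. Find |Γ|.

|Γ| ≈ 0.795

|Γ| = (S − 1)/(S + 1) = (8.75 − 1)/(8.75 + 1) = 7.75/9.75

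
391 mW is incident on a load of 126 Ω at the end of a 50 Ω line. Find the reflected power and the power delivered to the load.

P_reflected ≈ 72.9 mW; P_delivered ≈ 318 mW

Γ = (126 − 50)/(126 + 50) = 0.432
|Γ|² = 0.186
P_refl = |Γ|²·P_inc = 72.9 mW, P_del = (1 − |Γ|²)·P_inc = 318 mW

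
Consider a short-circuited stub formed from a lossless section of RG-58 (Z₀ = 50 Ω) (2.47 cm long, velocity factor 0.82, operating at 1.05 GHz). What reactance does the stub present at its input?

X_in ≈ 39 Ω (inductive)

λ = v/f = 0.82·c / 1.05 GHz = 0.234 m
βl = 2π·l/λ = 2π × 0.105 = 38°
tan(βl) = 0.78
For a short-circuited stub, Z_in = jZ_0·tan(βl)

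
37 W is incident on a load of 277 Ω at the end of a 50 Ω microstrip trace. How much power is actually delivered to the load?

P_delivered ≈ 19.2 W

Γ = (277 − 50)/(277 + 50) = 0.694
|Γ|² = 0.482
P_refl = |Γ|²·P_inc = 17.8 W, P_del = (1 − |Γ|²)·P_inc = 19.2 W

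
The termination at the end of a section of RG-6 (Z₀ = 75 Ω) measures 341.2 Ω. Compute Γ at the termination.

Γ = (Z_L − Z_0)/(Z_L + Z_0) = (341.2 − 75)/(341.2 + 75) = 266.2/416.2

Γ = 0.64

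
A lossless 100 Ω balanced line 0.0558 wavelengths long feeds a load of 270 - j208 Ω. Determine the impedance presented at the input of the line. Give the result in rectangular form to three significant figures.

βl = 2π × 0.0558 = 20.1°
tan(βl) = tan(20.1°) = 0.366
Z_in = Z_0·(Z_L + jZ_0·tanβl)/(Z_0 + jZ_L·tanβl)
     = 100·(270 − j171)/(176 + j98.7)

Z_in ≈ 75.1 − j139 Ω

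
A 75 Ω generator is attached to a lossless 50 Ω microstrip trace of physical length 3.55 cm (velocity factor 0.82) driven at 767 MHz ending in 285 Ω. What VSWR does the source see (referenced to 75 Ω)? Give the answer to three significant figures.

VSWR ≈ 5.78

λ = v/f = 0.82·c / 767 MHz = 0.321 m
βl = 2π·l/λ = 2π × 0.111 = 39.8°
tan(βl) = 0.835
Z_in = Z_0·(Z_L + jZ_0·tanβl)/(Z_0 + jZ_L·tanβl) = 20.5 − j55.6 Ω
Γ_s = (Z_in − Z_s)/(Z_in + Z_s) = (-54.5 − j55.6)/(95.5 − j55.6), |Γ_s| = 0.705
VSWR = (1 + |Γ_s|)/(1 − |Γ_s|)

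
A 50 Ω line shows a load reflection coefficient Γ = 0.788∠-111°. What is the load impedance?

Z_L = Z_0·(1 + Γ)/(1 − Γ) = 50·(0.718 − j0.736)/(1.28 + j0.736)

Z_L ≈ 8.67 − j33.7 Ω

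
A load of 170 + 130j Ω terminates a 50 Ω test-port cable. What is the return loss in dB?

Γ = (120 + j130)/(220 + j130), |Γ| = 0.692
RL = −20·log₁₀|Γ| = −20·log₁₀(0.692)

RL ≈ 3.19 dB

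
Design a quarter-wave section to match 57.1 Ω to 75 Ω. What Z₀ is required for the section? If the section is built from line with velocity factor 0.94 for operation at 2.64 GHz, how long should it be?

Z_qwt = √(Z_0·R_L) = √(75 × 57.1) = √4282
λ = 0.94·c/f = 0.107 m, so l = λ/4 = 0.0267 m

Z_qwt ≈ 65.4 Ω; length ≈ 2.67 cm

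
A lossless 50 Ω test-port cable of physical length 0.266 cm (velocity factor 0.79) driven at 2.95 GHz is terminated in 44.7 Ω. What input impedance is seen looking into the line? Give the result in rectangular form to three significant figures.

λ = v/f = 0.79·c / 2.95 GHz = 0.0803 m
βl = 2π·l/λ = 2π × 0.0331 = 11.9°
tan(βl) = tan(11.9°) = 0.211
Z_in = Z_0·(Z_L + jZ_0·tanβl)/(Z_0 + jZ_L·tanβl)
     = 50·(44.7 + j10.6)/(50 + j9.44)

Z_in ≈ 45.1 + j2.05 Ω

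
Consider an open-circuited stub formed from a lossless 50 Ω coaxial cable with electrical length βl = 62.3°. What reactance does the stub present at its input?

X_in ≈ -26.3 Ω (capacitive)

tan(βl) = 1.9
For an open-circuited stub, Z_in = −jZ_0·cot(βl) = −jZ_0/tan(βl)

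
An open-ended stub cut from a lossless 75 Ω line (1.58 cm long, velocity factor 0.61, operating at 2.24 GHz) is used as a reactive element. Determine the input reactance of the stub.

X_in ≈ -27.9 Ω (capacitive)

λ = v/f = 0.61·c / 2.24 GHz = 0.0817 m
βl = 2π·l/λ = 2π × 0.193 = 69.6°
tan(βl) = 2.69
For an open-ended stub, Z_in = −jZ_0·cot(βl) = −jZ_0/tan(βl)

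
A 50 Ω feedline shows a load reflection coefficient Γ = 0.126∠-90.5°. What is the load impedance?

Z_L = Z_0·(1 + Γ)/(1 − Γ) = 50·(0.999 − j0.126)/(1 + j0.126)

Z_L ≈ 48.3 − j12.4 Ω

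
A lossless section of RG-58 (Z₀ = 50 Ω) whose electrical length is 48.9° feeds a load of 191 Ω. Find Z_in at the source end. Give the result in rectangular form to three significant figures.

Z_in ≈ 21.9 − j38.6 Ω

tan(βl) = tan(48.9°) = 1.15
Z_in = Z_0·(Z_L + jZ_0·tanβl)/(Z_0 + jZ_L·tanβl)
     = 50·(191 + j57.3)/(50 + j219)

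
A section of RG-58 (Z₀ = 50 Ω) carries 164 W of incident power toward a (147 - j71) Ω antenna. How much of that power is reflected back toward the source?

|Γ| = |(97 − j71)/(197 − j71)| = 0.574
|Γ|² = 0.33
P_refl = |Γ|²·P_inc = 54 W, P_del = (1 − |Γ|²)·P_inc = 110 W

P_reflected ≈ 54 W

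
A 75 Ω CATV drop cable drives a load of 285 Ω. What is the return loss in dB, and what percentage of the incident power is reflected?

Γ = (285 − 75)/(285 + 75) = 0.583
RL = −20·log₁₀(0.583) = 4.68 dB
P_refl/P_inc = |Γ|² = 0.34

RL ≈ 4.68 dB; 34% of incident power reflected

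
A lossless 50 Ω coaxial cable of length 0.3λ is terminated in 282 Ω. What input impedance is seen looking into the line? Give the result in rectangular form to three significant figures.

βl = 2π × 0.3 = 108°
tan(βl) = tan(108°) = -3.08
Z_in = Z_0·(Z_L + jZ_0·tanβl)/(Z_0 + jZ_L·tanβl)
     = 50·(282 − j154)/(50 − j868)

Z_in ≈ 9.77 + j15.7 Ω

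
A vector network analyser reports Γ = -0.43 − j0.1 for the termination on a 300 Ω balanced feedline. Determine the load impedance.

Z_L ≈ 118 − j29.2 Ω

Z_L = Z_0·(1 + Γ)/(1 − Γ) = 300·(0.57 − j0.1)/(1.43 + j0.1)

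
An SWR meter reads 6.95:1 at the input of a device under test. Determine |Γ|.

|Γ| = (S − 1)/(S + 1) = (6.95 − 1)/(6.95 + 1) = 5.95/7.95

|Γ| ≈ 0.748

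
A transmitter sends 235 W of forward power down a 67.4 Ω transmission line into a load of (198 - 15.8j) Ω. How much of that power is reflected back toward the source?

P_reflected ≈ 57.5 W

|Γ| = |(130.6 − j15.8)/(265.4 − j15.8)| = 0.495
|Γ|² = 0.245
P_refl = |Γ|²·P_inc = 57.5 W, P_del = (1 − |Γ|²)·P_inc = 177 W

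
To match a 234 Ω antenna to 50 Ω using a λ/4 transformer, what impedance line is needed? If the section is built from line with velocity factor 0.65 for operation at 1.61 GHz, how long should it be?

Z_qwt = √(Z_0·R_L) = √(50 × 234) = √11700
λ = 0.65·c/f = 0.121 m, so l = λ/4 = 0.0303 m

Z_qwt ≈ 108 Ω; length ≈ 3.03 cm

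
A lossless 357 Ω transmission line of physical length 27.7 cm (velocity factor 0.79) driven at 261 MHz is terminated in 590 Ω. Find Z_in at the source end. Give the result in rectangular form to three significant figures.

λ = v/f = 0.79·c / 261 MHz = 0.908 m
βl = 2π·l/λ = 2π × 0.305 = 110°
tan(βl) = tan(110°) = -2.77
Z_in = Z_0·(Z_L + jZ_0·tanβl)/(Z_0 + jZ_L·tanβl)
     = 357·(590 − j991)/(357 − j1640)

Z_in ≈ 233 + j77.8 Ω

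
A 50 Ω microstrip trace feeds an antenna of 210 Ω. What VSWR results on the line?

For a purely resistive load, VSWR = R_L/Z_0 or Z_0/R_L (whichever > 1) = 210/50

VSWR ≈ 4.2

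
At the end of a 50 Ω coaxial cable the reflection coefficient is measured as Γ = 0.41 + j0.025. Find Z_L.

Z_L ≈ 119 + j7.17 Ω

Z_L = Z_0·(1 + Γ)/(1 − Γ) = 50·(1.41 + j0.025)/(0.59 − j0.025)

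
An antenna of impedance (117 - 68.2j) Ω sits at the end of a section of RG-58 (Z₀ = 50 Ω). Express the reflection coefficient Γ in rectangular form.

Γ ≈ 0.487 − j0.21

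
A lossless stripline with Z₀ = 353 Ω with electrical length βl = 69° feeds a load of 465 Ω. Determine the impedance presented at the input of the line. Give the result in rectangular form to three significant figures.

Z_in ≈ 283 − j52.9 Ω

tan(βl) = tan(69°) = 2.61
Z_in = Z_0·(Z_L + jZ_0·tanβl)/(Z_0 + jZ_L·tanβl)
     = 353·(465 + j920)/(353 + j1210)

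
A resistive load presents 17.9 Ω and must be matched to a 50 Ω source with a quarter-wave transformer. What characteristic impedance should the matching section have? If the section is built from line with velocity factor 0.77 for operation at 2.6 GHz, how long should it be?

Z_qwt ≈ 29.9 Ω; length ≈ 2.22 cm

Z_qwt = √(Z_0·R_L) = √(50 × 17.9) = √895
λ = 0.77·c/f = 0.0888 m, so l = λ/4 = 0.0222 m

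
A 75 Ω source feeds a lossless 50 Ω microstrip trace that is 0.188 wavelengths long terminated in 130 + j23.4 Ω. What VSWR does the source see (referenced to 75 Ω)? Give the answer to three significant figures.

VSWR ≈ 3.63

βl = 2π × 0.188 = 67.7°
tan(βl) = 2.44
Z_in = Z_0·(Z_L + jZ_0·tanβl)/(Z_0 + jZ_L·tanβl) = 22.5 − j21 Ω
Γ_s = (Z_in − Z_s)/(Z_in + Z_s) = (-52.5 − j21)/(97.5 − j21), |Γ_s| = 0.568
VSWR = (1 + |Γ_s|)/(1 − |Γ_s|)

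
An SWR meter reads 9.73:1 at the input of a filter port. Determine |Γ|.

|Γ| ≈ 0.814

|Γ| = (S − 1)/(S + 1) = (9.73 − 1)/(9.73 + 1) = 8.73/10.7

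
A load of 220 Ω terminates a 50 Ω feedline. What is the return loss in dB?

Γ = (220 − 50)/(220 + 50) = 0.63
RL = −20·log₁₀|Γ| = −20·log₁₀(0.63)

RL ≈ 4.02 dB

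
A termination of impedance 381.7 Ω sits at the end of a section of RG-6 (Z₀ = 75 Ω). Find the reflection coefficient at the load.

Γ = 0.672

Γ = (Z_L − Z_0)/(Z_L + Z_0) = (381.7 − 75)/(381.7 + 75) = 306.7/456.7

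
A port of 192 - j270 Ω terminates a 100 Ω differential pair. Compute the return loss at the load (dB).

RL ≈ 2.89 dB

Γ = (92 − j270)/(292 − j270), |Γ| = 0.717
RL = −20·log₁₀|Γ| = −20·log₁₀(0.717)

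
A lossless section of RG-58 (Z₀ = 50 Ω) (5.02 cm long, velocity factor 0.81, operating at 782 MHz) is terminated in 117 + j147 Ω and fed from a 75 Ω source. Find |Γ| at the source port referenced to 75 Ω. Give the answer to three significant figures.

|Γ| ≈ 0.749

λ = v/f = 0.81·c / 782 MHz = 0.311 m
βl = 2π·l/λ = 2π × 0.162 = 58.2°
tan(βl) = 1.61
Z_in = Z_0·(Z_L + jZ_0·tanβl)/(Z_0 + jZ_L·tanβl) = 14.9 − j45.9 Ω
Γ_s = (Z_in − Z_s)/(Z_in + Z_s) = (-60.1 − j45.9)/(89.9 − j45.9), |Γ_s| = 0.749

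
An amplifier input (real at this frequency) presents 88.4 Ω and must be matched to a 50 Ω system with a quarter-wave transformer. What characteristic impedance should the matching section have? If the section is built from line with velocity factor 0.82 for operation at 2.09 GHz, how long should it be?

Z_qwt ≈ 66.5 Ω; length ≈ 2.94 cm

Z_qwt = √(Z_0·R_L) = √(50 × 88.4) = √4420
λ = 0.82·c/f = 0.118 m, so l = λ/4 = 0.0294 m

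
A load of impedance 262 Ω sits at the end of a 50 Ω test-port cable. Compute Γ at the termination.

Γ = (Z_L − Z_0)/(Z_L + Z_0) = (262 − 50)/(262 + 50) = 212/312

Γ = 0.679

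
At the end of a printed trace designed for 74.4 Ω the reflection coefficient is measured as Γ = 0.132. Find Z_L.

Z_L ≈ 97 Ω

Z_L = Z_0·(1 + Γ)/(1 − Γ) = 74.4·(1.13)/(0.868)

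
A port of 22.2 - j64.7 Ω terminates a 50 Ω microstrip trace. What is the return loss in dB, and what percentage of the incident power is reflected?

RL ≈ 2.78 dB; 52.8% of incident power reflected

Γ = (-27.8 − j64.7)/(72.2 − j64.7), |Γ| = 0.726
RL = −20·log₁₀(0.726) = 2.78 dB
P_refl/P_inc = |Γ|² = 0.528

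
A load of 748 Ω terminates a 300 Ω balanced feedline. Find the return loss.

Γ = (748 − 300)/(748 + 300) = 0.427
RL = −20·log₁₀|Γ| = −20·log₁₀(0.427)

RL ≈ 7.38 dB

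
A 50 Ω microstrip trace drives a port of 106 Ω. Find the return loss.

RL ≈ 8.9 dB

Γ = (106 − 50)/(106 + 50) = 0.359
RL = −20·log₁₀|Γ| = −20·log₁₀(0.359)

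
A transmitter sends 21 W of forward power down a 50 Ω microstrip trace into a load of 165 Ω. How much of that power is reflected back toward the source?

Γ = (165 − 50)/(165 + 50) = 0.535
|Γ|² = 0.286
P_refl = |Γ|²·P_inc = 6.01 W, P_del = (1 − |Γ|²)·P_inc = 15 W

P_reflected ≈ 6.01 W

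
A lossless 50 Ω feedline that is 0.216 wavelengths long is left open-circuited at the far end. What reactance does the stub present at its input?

X_in ≈ -10.8 Ω (capacitive)

βl = 2π × 0.216 = 77.8°
tan(βl) = 4.61
For an open-circuited stub, Z_in = −jZ_0·cot(βl) = −jZ_0/tan(βl)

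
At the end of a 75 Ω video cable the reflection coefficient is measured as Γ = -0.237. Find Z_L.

Z_L = Z_0·(1 + Γ)/(1 − Γ) = 75·(0.763)/(1.24)

Z_L ≈ 46.3 Ω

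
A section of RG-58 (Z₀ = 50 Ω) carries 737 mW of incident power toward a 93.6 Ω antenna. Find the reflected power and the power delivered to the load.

Γ = (93.6 − 50)/(93.6 + 50) = 0.304
|Γ|² = 0.0922
P_refl = |Γ|²·P_inc = 67.9 mW, P_del = (1 − |Γ|²)·P_inc = 669 mW

P_reflected ≈ 67.9 mW; P_delivered ≈ 669 mW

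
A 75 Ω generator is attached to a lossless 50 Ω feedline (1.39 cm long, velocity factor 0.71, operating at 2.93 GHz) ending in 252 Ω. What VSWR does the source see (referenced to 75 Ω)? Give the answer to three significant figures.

VSWR ≈ 7.02

λ = v/f = 0.71·c / 2.93 GHz = 0.0727 m
βl = 2π·l/λ = 2π × 0.191 = 68.8°
tan(βl) = 2.58
Z_in = Z_0·(Z_L + jZ_0·tanβl)/(Z_0 + jZ_L·tanβl) = 11.3 − j18.5 Ω
Γ_s = (Z_in − Z_s)/(Z_in + Z_s) = (-63.7 − j18.5)/(86.3 − j18.5), |Γ_s| = 0.751
VSWR = (1 + |Γ_s|)/(1 − |Γ_s|)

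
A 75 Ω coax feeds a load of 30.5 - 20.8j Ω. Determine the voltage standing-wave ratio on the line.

VSWR ≈ 2.68

Γ = (Z_L − Z_0)/(Z_L + Z_0) = (-44.5 − j20.8)/(105.5 − j20.8)
|Γ| = 49.1/108 = 0.457
VSWR = (1 + |Γ|)/(1 − |Γ|) = 1.46/0.543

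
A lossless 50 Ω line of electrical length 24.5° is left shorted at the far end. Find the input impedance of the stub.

Z_in ≈ +j22.8 Ω

tan(βl) = 0.456
For a shorted stub, Z_in = jZ_0·tan(βl)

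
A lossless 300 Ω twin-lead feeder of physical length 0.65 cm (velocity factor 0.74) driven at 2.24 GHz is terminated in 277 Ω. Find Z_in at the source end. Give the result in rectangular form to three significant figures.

Z_in ≈ 284 + j16.6 Ω

λ = v/f = 0.74·c / 2.24 GHz = 0.0991 m
βl = 2π·l/λ = 2π × 0.0656 = 23.6°
tan(βl) = tan(23.6°) = 0.437
Z_in = Z_0·(Z_L + jZ_0·tanβl)/(Z_0 + jZ_L·tanβl)
     = 300·(277 + j131)/(300 + j121)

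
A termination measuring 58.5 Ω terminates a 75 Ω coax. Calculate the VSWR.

VSWR ≈ 1.28

Γ = (58.5 − 75)/(58.5 + 75) = -0.124
VSWR = (1 + 0.124)/(1 − 0.124)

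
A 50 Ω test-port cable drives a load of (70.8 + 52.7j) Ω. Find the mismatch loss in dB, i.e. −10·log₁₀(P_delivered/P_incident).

mismatch loss ≈ 0.887 dB

Γ = (20.8 + j52.7)/(120.8 + j52.7), |Γ| = 0.43
|Γ|² = 0.185, so P_del/P_inc = 1 − |Γ|² = 0.815
ML = −10·log₁₀(1 − |Γ|²)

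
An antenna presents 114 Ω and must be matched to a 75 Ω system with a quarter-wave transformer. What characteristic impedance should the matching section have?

Z_qwt = √(Z_0·R_L) = √(75 × 114) = √8550

Z_qwt ≈ 92.5 Ω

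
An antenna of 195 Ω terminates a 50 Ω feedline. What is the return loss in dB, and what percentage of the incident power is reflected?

Γ = (195 − 50)/(195 + 50) = 0.592
RL = −20·log₁₀(0.592) = 4.56 dB
P_refl/P_inc = |Γ|² = 0.35

RL ≈ 4.56 dB; 35% of incident power reflected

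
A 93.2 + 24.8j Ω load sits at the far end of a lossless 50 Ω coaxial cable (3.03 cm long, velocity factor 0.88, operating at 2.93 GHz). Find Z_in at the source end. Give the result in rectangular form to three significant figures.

Z_in ≈ 27.1 + j14.1 Ω

λ = v/f = 0.88·c / 2.93 GHz = 0.0901 m
βl = 2π·l/λ = 2π × 0.336 = 121°
tan(βl) = tan(121°) = -1.66
Z_in = Z_0·(Z_L + jZ_0·tanβl)/(Z_0 + jZ_L·tanβl)
     = 50·(93.2 − j58.2)/(91.2 − j155)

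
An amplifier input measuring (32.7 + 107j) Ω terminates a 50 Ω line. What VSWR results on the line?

VSWR ≈ 9.08

Γ = (Z_L − Z_0)/(Z_L + Z_0) = (-17.3 + j107)/(82.7 + j107)
|Γ| = 108/135 = 0.801
VSWR = (1 + |Γ|)/(1 − |Γ|) = 1.8/0.199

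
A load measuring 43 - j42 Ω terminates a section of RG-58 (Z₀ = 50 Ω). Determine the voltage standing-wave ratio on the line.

VSWR ≈ 2.43

Γ = (Z_L − Z_0)/(Z_L + Z_0) = (-7 − j42)/(93 − j42)
|Γ| = 42.6/102 = 0.417
VSWR = (1 + |Γ|)/(1 − |Γ|) = 1.42/0.583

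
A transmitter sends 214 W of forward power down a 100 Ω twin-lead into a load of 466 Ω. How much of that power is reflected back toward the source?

P_reflected ≈ 89.5 W

Γ = (466 − 100)/(466 + 100) = 0.647
|Γ|² = 0.418
P_refl = |Γ|²·P_inc = 89.5 W, P_del = (1 − |Γ|²)·P_inc = 125 W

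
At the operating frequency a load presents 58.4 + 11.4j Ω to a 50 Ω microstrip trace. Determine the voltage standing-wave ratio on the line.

Γ = (Z_L − Z_0)/(Z_L + Z_0) = (8.4 + j11.4)/(108.4 + j11.4)
|Γ| = 14.2/109 = 0.13
VSWR = (1 + |Γ|)/(1 − |Γ|) = 1.13/0.87

VSWR ≈ 1.3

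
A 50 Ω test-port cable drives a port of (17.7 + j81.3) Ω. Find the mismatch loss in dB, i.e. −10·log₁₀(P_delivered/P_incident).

Γ = (-32.3 + j81.3)/(67.7 + j81.3), |Γ| = 0.827
|Γ|² = 0.684, so P_del/P_inc = 1 − |Γ|² = 0.316
ML = −10·log₁₀(1 − |Γ|²)

mismatch loss ≈ 5 dB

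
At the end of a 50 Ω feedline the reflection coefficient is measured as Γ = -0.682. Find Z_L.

Z_L = Z_0·(1 + Γ)/(1 − Γ) = 50·(0.318)/(1.68)

Z_L ≈ 9.45 Ω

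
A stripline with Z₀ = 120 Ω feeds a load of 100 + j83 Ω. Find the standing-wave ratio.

Γ = (Z_L − Z_0)/(Z_L + Z_0) = (-20 + j83)/(220 + j83)
|Γ| = 85.4/235 = 0.363
VSWR = (1 + |Γ|)/(1 − |Γ|) = 1.36/0.637

VSWR ≈ 2.14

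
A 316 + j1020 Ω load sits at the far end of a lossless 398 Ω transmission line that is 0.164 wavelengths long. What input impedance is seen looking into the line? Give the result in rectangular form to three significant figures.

βl = 2π × 0.164 = 59°
tan(βl) = tan(59°) = 1.67
Z_in = Z_0·(Z_L + jZ_0·tanβl)/(Z_0 + jZ_L·tanβl)
     = 398·(316 + j1680)/(-1300 + j527)

Z_in ≈ 95.8 − j476 Ω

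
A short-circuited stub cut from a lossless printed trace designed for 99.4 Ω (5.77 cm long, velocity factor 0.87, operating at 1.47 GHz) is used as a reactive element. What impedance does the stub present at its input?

Z_in ≈ −j195 Ω

λ = v/f = 0.87·c / 1.47 GHz = 0.178 m
βl = 2π·l/λ = 2π × 0.325 = 117°
tan(βl) = -1.96
For a short-circuited stub, Z_in = jZ_0·tan(βl)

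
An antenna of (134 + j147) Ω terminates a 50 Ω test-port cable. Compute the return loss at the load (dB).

RL ≈ 2.87 dB

Γ = (84 + j147)/(184 + j147), |Γ| = 0.719
RL = −20·log₁₀|Γ| = −20·log₁₀(0.719)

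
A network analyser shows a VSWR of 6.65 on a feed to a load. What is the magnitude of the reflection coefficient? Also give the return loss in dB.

|Γ| = (S − 1)/(S + 1) = (6.65 − 1)/(6.65 + 1) = 5.65/7.65
RL = −20·log₁₀|Γ| = −20·log₁₀(0.739)

|Γ| ≈ 0.739; return loss ≈ 2.63 dB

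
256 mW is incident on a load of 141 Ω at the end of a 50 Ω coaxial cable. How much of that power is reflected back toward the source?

Γ = (141 − 50)/(141 + 50) = 0.476
|Γ|² = 0.227
P_refl = |Γ|²·P_inc = 58.1 mW, P_del = (1 − |Γ|²)·P_inc = 198 mW

P_reflected ≈ 58.1 mW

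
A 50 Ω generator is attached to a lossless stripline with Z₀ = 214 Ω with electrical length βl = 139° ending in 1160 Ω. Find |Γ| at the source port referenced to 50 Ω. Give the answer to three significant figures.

|Γ| ≈ 0.867

tan(βl) = -0.869
Z_in = Z_0·(Z_L + jZ_0·tanβl)/(Z_0 + jZ_L·tanβl) = 87.8 + j228 Ω
Γ_s = (Z_in − Z_s)/(Z_in + Z_s) = (37.8 + j228)/(138 + j228), |Γ_s| = 0.867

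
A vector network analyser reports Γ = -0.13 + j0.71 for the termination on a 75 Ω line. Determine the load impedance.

Z_L = Z_0·(1 + Γ)/(1 − Γ) = 75·(0.87 + j0.71)/(1.13 − j0.71)

Z_L ≈ 20.2 + j59.8 Ω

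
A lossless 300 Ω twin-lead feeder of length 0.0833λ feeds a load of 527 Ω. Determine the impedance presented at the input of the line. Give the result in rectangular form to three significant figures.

Z_in ≈ 346 − j178 Ω

βl = 2π × 0.0833 = 30°
tan(βl) = tan(30°) = 0.577
Z_in = Z_0·(Z_L + jZ_0·tanβl)/(Z_0 + jZ_L·tanβl)
     = 300·(527 + j173)/(300 + j304)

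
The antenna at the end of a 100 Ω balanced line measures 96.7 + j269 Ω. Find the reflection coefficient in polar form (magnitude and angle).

Γ ≈ 0.807 ∠ 36.9°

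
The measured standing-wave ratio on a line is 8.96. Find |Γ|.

|Γ| = (S − 1)/(S + 1) = (8.96 − 1)/(8.96 + 1) = 7.96/9.96

|Γ| ≈ 0.799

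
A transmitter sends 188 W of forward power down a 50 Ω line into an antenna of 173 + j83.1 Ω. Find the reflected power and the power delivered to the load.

|Γ| = |(123 + j83.1)/(223 + j83.1)| = 0.624
|Γ|² = 0.389
P_refl = |Γ|²·P_inc = 73.1 W, P_del = (1 − |Γ|²)·P_inc = 115 W

P_reflected ≈ 73.1 W; P_delivered ≈ 115 W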